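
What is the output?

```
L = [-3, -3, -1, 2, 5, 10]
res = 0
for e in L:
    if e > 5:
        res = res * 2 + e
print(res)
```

10

e=-3: not >5
e=-3: not >5
e=-1: not >5
e=2: not >5
e=5: not >5
e=10: >5, res = 0*2+10 = 10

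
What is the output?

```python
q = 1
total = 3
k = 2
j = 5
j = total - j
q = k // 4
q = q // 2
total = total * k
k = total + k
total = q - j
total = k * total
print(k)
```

j = 3-5 = -2
q = 2//4 = 0
q = 0//2 = 0
total = 3*2 = 6
k = 6+2 = 8
total = 0-(-2) = 2
total = 8*2 = 16

8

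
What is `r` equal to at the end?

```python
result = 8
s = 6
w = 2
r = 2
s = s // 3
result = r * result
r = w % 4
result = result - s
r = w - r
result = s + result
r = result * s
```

s = 6//3 = 2
result = 2*8 = 16
r = 2%4 = 2
result = 16-2 = 14
r = 2-2 = 0
result = 2+14 = 16
r = 16*2 = 32

32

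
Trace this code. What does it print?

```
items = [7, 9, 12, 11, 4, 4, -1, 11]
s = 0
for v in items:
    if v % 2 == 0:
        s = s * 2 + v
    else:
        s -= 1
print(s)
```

v=7: not even, s = 0-1 = -1
v=9: not even, s = (-1)-1 = -2
v=12: even, s = (-2)*2+12 = 8
v=11: not even, s = 8-1 = 7
v=4: even, s = 7*2+4 = 18
v=4: even, s = 18*2+4 = 40
v=-1: not even, s = 40-1 = 39
v=11: not even, s = 39-1 = 38

38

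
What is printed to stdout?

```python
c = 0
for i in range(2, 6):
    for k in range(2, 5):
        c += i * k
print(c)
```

126

i=2,k=2: c = 0+4 = 4
i=2,k=3: c = 4+6 = 10
i=2,k=4: c = 10+8 = 18
i=3,k=2: c = 18+6 = 24
i=3,k=3: c = 24+9 = 33
i=3,k=4: c = 33+12 = 45
i=4,k=2: c = 45+8 = 53
i=4,k=3: c = 53+12 = 65
i=4,k=4: c = 65+16 = 81
i=5,k=2: c = 81+10 = 91
i=5,k=3: c = 91+15 = 106
i=5,k=4: c = 106+20 = 126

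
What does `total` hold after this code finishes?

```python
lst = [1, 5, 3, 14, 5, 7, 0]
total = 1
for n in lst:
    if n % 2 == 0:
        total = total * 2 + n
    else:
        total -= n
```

n=1: not even, total = 1-1 = 0
n=5: not even, total = 0-5 = -5
n=3: not even, total = (-5)-3 = -8
n=14: even, total = (-8)*2+14 = -2
n=5: not even, total = (-2)-5 = -7
n=7: not even, total = (-7)-7 = -14
n=0: even, total = (-14)*2+0 = -28

-28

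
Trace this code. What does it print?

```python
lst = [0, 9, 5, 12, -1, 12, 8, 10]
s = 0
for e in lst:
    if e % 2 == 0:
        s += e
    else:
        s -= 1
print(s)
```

e=0: even, s = 0+0 = 0
e=9: not even, s = 0-1 = -1
e=5: not even, s = (-1)-1 = -2
e=12: even, s = (-2)+12 = 10
e=-1: not even, s = 10-1 = 9
e=12: even, s = 9+12 = 21
e=8: even, s = 21+8 = 29
e=10: even, s = 29+10 = 39

39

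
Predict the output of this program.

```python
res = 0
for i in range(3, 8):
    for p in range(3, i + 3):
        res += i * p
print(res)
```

725

i=3,p=3: res = 0+9 = 9
i=3,p=4: res = 9+12 = 21
i=3,p=5: res = 21+15 = 36
i=4,p=3: res = 36+12 = 48
i=4,p=4: res = 48+16 = 64
i=4,p=5: res = 64+20 = 84
i=4,p=6: res = 84+24 = 108
i=5,p=3: res = 108+15 = 123
i=5,p=4: res = 123+20 = 143
i=5,p=5: res = 143+25 = 168
i=5,p=6: res = 168+30 = 198
i=5,p=7: res = 198+35 = 233
i=6,p=3: res = 233+18 = 251
i=6,p=4: res = 251+24 = 275
i=6,p=5: res = 275+30 = 305
i=6,p=6: res = 305+36 = 341
i=6,p=7: res = 341+42 = 383
i=6,p=8: res = 383+48 = 431
i=7,p=3: res = 431+21 = 452
i=7,p=4: res = 452+28 = 480
i=7,p=5: res = 480+35 = 515
i=7,p=6: res = 515+42 = 557
i=7,p=7: res = 557+49 = 606
i=7,p=8: res = 606+56 = 662
i=7,p=9: res = 662+63 = 725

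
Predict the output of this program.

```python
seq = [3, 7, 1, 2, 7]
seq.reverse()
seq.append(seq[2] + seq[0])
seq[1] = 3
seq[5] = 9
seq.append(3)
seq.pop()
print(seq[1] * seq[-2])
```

9

reverse → [7, 2, 1, 7, 3]
append seq[2]+seq[0] = 1+7 = 8 → [7, 2, 1, 7, 3, 8]
seq[1] = 3 → [7, 3, 1, 7, 3, 8]
seq[5] = 9 → [7, 3, 1, 7, 3, 9]
append 3 → [7, 3, 1, 7, 3, 9, 3]
pop() removes 3 → [7, 3, 1, 7, 3, 9]
seq[1]*seq[-2] = 3*3 = 9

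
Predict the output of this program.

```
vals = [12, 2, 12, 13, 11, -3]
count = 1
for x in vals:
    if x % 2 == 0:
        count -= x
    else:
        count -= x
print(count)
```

x=12: even, count = 1-12 = -11
x=2: even, count = (-11)-2 = -13
x=12: even, count = (-13)-12 = -25
x=13: not even, count = (-25)-13 = -38
x=11: not even, count = (-38)-11 = -49
x=-3: not even, count = (-49)-(-3) = -46

-46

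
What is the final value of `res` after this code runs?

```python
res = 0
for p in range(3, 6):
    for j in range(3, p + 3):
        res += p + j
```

p=3,j=3: res = 0+6 = 6
p=3,j=4: res = 6+7 = 13
p=3,j=5: res = 13+8 = 21
p=4,j=3: res = 21+7 = 28
p=4,j=4: res = 28+8 = 36
p=4,j=5: res = 36+9 = 45
p=4,j=6: res = 45+10 = 55
p=5,j=3: res = 55+8 = 63
p=5,j=4: res = 63+9 = 72
p=5,j=5: res = 72+10 = 82
p=5,j=6: res = 82+11 = 93
p=5,j=7: res = 93+12 = 105

105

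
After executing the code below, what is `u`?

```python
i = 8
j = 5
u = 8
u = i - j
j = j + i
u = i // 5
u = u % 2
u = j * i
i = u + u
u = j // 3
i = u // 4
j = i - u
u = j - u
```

u = 8-5 = 3
j = 5+8 = 13
u = 8//5 = 1
u = 1%2 = 1
u = 13*8 = 104
i = 104+104 = 208
u = 13//3 = 4
i = 4//4 = 1
j = 1-4 = -3
u = (-3)-4 = -7

-7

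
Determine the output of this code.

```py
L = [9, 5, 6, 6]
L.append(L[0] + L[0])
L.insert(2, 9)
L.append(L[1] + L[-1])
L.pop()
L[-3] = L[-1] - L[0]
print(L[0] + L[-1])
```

append L[0]+L[0] = 9+9 = 18 → [9, 5, 6, 6, 18]
insert 9 at 2 → [9, 5, 9, 6, 6, 18]
append L[1]+L[-1] = 5+18 = 23 → [9, 5, 9, 6, 6, 18, 23]
pop() removes 23 → [9, 5, 9, 6, 6, 18]
L[-3] = L[-1]-L[0] = 18-9 = 9 → [9, 5, 9, 9, 6, 18]
L[0]+L[-1] = 9+18 = 27

27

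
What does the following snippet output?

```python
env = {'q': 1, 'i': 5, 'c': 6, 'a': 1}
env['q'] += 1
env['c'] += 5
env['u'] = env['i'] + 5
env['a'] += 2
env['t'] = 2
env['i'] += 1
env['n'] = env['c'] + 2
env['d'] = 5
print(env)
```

env['q'] = 1+1 = 2 → {'q': 2, 'i': 5, 'c': 6, 'a': 1}
env['c'] = 6+5 = 11 → {'q': 2, 'i': 5, 'c': 11, 'a': 1}
env['u'] = env['i']+5 = 10 → {'q': 2, 'i': 5, 'c': 11, 'a': 1, 'u': 10}
env['a'] = 1+2 = 3 → {'q': 2, 'i': 5, 'c': 11, 'a': 3, 'u': 10}
env['t'] = 2 → {'q': 2, 'i': 5, 'c': 11, 'a': 3, 'u': 10, 't': 2}
env['i'] = 5+1 = 6 → {'q': 2, 'i': 6, 'c': 11, 'a': 3, 'u': 10, 't': 2}
env['n'] = env['c']+2 = 13 → {'q': 2, 'i': 6, 'c': 11, 'a': 3, 'u': 10, 't': 2, 'n': 13}
env['d'] = 5 → {'q': 2, 'i': 6, 'c': 11, 'a': 3, 'u': 10, 't': 2, 'n': 13, 'd': 5}

{'q': 2, 'i': 6, 'c': 11, 'a': 3, 'u': 10, 't': 2, 'n': 13, 'd': 5}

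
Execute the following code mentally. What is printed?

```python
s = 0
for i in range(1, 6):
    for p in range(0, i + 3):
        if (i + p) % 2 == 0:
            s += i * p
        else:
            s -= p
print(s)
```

i=1,p=0: odd sum, s = 0-0 = 0
i=1,p=1: even sum, s = 0+1 = 1
i=1,p=2: odd sum, s = 1-2 = -1
i=1,p=3: even sum, s = (-1)+3 = 2
i=2,p=0: even sum, s = 2+0 = 2
i=2,p=1: odd sum, s = 2-1 = 1
i=2,p=2: even sum, s = 1+4 = 5
i=2,p=3: odd sum, s = 5-3 = 2
i=2,p=4: even sum, s = 2+8 = 10
i=3,p=0: odd sum, s = 10-0 = 10
i=3,p=1: even sum, s = 10+3 = 13
i=3,p=2: odd sum, s = 13-2 = 11
i=3,p=3: even sum, s = 11+9 = 20
i=3,p=4: odd sum, s = 20-4 = 16
i=3,p=5: even sum, s = 16+15 = 31
i=4,p=0: even sum, s = 31+0 = 31
i=4,p=1: odd sum, s = 31-1 = 30
i=4,p=2: even sum, s = 30+8 = 38
i=4,p=3: odd sum, s = 38-3 = 35
i=4,p=4: even sum, s = 35+16 = 51
i=4,p=5: odd sum, s = 51-5 = 46
i=4,p=6: even sum, s = 46+24 = 70
i=5,p=0: odd sum, s = 70-0 = 70
i=5,p=1: even sum, s = 70+5 = 75
i=5,p=2: odd sum, s = 75-2 = 73
i=5,p=3: even sum, s = 73+15 = 88
i=5,p=4: odd sum, s = 88-4 = 84
i=5,p=5: even sum, s = 84+25 = 109
i=5,p=6: odd sum, s = 109-6 = 103
i=5,p=7: even sum, s = 103+35 = 138

138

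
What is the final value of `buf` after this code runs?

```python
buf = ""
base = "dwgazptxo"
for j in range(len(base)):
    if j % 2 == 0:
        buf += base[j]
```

j=0: add 'd' → 'd'
j=1: skip
j=2: add 'g' → 'dg'
j=3: skip
j=4: add 'z' → 'dgz'
j=5: skip
j=6: add 't' → 'dgzt'
j=7: skip
j=8: add 'o' → 'dgzto'

'dgzto'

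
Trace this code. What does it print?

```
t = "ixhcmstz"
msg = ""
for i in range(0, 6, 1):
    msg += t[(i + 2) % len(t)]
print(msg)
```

i=0: add t[2]='h' → 'h'
i=1: add t[3]='c' → 'hc'
i=2: add t[4]='m' → 'hcm'
i=3: add t[5]='s' → 'hcms'
i=4: add t[6]='t' → 'hcmst'
i=5: add t[7]='z' → 'hcmstz'

hcmstz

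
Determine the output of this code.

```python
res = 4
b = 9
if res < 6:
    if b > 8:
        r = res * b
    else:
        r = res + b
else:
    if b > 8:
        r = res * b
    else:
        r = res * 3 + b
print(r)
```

36

res=4, b=9
res < 6 is True; b > 8 is True
→ r = res * b = 36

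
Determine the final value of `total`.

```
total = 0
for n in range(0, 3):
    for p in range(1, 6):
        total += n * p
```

n=0,p=1: total = 0+0 = 0
n=0,p=2: total = 0+0 = 0
n=0,p=3: total = 0+0 = 0
n=0,p=4: total = 0+0 = 0
n=0,p=5: total = 0+0 = 0
n=1,p=1: total = 0+1 = 1
n=1,p=2: total = 1+2 = 3
n=1,p=3: total = 3+3 = 6
n=1,p=4: total = 6+4 = 10
n=1,p=5: total = 10+5 = 15
n=2,p=1: total = 15+2 = 17
n=2,p=2: total = 17+4 = 21
n=2,p=3: total = 21+6 = 27
n=2,p=4: total = 27+8 = 35
n=2,p=5: total = 35+10 = 45

45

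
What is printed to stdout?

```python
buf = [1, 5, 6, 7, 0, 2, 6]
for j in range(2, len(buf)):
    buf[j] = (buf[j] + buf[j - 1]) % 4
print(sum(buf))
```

15

j=2: buf[2] = (6+5)%4 = 3 → [1, 5, 3, 7, 0, 2, 6]
j=3: buf[3] = (7+3)%4 = 2 → [1, 5, 3, 2, 0, 2, 6]
j=4: buf[4] = (0+2)%4 = 2 → [1, 5, 3, 2, 2, 2, 6]
j=5: buf[5] = (2+2)%4 = 0 → [1, 5, 3, 2, 2, 0, 6]
j=6: buf[6] = (6+0)%4 = 2 → [1, 5, 3, 2, 2, 0, 2]
sum = 15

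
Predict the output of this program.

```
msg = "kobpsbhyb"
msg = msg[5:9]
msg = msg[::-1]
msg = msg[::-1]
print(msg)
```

bhyb

slice [5:9] → 'bhyb'
reverse → 'byhb'
reverse → 'bhyb'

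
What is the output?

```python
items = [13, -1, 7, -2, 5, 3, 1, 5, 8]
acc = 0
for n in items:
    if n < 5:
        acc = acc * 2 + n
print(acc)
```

-9

n=13: not <5
n=-1: <5, acc = 0*2+(-1) = -1
n=7: not <5
n=-2: <5, acc = (-1)*2+(-2) = -4
n=5: not <5
n=3: <5, acc = (-4)*2+3 = -5
n=1: <5, acc = (-5)*2+1 = -9
n=5: not <5
n=8: not <5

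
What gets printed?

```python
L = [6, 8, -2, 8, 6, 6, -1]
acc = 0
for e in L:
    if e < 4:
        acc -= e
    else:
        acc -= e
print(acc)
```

e=6: not <4, acc = 0-6 = -6
e=8: not <4, acc = (-6)-8 = -14
e=-2: <4, acc = (-14)-(-2) = -12
e=8: not <4, acc = (-12)-8 = -20
e=6: not <4, acc = (-20)-6 = -26
e=6: not <4, acc = (-26)-6 = -32
e=-1: <4, acc = (-32)-(-1) = -31

-31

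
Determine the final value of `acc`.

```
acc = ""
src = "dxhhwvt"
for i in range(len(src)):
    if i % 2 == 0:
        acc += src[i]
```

i=0: add 'd' → 'd'
i=1: skip
i=2: add 'h' → 'dh'
i=3: skip
i=4: add 'w' → 'dhw'
i=5: skip
i=6: add 't' → 'dhwt'

'dhwt'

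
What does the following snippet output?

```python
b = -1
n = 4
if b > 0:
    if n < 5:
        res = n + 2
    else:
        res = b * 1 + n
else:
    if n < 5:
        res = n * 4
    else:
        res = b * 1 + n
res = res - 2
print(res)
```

b=-1, n=4
b > 0 is False; n < 5 is True
→ res = n * 4 = 16
res = 16-2 = 14

14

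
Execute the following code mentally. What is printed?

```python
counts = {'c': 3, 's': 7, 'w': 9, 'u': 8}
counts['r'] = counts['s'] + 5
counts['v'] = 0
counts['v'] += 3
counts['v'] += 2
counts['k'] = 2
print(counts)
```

{'c': 3, 's': 7, 'w': 9, 'u': 8, 'r': 12, 'v': 5, 'k': 2}

counts['r'] = counts['s']+5 = 12 → {'c': 3, 's': 7, 'w': 9, 'u': 8, 'r': 12}
counts['v'] = 0 → {'c': 3, 's': 7, 'w': 9, 'u': 8, 'r': 12, 'v': 0}
counts['v'] = 0+3 = 3 → {'c': 3, 's': 7, 'w': 9, 'u': 8, 'r': 12, 'v': 3}
counts['v'] = 3+2 = 5 → {'c': 3, 's': 7, 'w': 9, 'u': 8, 'r': 12, 'v': 5}
counts['k'] = 2 → {'c': 3, 's': 7, 'w': 9, 'u': 8, 'r': 12, 'v': 5, 'k': 2}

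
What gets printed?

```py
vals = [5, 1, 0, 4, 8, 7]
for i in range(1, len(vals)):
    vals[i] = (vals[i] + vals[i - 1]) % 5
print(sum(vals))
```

10

i=1: vals[1] = (1+5)%5 = 1 → [5, 1, 0, 4, 8, 7]
i=2: vals[2] = (0+1)%5 = 1 → [5, 1, 1, 4, 8, 7]
i=3: vals[3] = (4+1)%5 = 0 → [5, 1, 1, 0, 8, 7]
i=4: vals[4] = (8+0)%5 = 3 → [5, 1, 1, 0, 3, 7]
i=5: vals[5] = (7+3)%5 = 0 → [5, 1, 1, 0, 3, 0]
sum = 10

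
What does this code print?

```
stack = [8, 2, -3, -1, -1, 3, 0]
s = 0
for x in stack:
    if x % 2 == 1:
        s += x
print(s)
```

x=8: not odd
x=2: not odd
x=-3: odd, s = 0+(-3) = -3
x=-1: odd, s = (-3)+(-1) = -4
x=-1: odd, s = (-4)+(-1) = -5
x=3: odd, s = (-5)+3 = -2
x=0: not odd

-2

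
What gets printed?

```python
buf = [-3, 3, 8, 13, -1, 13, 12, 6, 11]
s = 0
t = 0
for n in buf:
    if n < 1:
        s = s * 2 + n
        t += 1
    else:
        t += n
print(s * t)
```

-476

n=-3: <1, s = 0*2+(-3) = -3; t=1
n=3: not <1; t=4
n=8: not <1; t=12
n=13: not <1; t=25
n=-1: <1, s = (-3)*2+(-1) = -7; t=26
n=13: not <1; t=39
n=12: not <1; t=51
n=6: not <1; t=57
n=11: not <1; t=68
s*t = (-7)*68 = -476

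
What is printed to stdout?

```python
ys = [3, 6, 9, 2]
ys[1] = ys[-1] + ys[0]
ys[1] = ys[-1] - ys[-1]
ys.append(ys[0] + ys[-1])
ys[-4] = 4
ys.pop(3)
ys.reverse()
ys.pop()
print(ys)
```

ys[1] = ys[-1]+ys[0] = 2+3 = 5 → [3, 5, 9, 2]
ys[1] = ys[-1]-ys[-1] = 2-2 = 0 → [3, 0, 9, 2]
append ys[0]+ys[-1] = 3+2 = 5 → [3, 0, 9, 2, 5]
ys[-4] = 4 → [3, 4, 9, 2, 5]
pop(3) removes 2 → [3, 4, 9, 5]
reverse → [5, 9, 4, 3]
pop() removes 3 → [5, 9, 4]

[5, 9, 4]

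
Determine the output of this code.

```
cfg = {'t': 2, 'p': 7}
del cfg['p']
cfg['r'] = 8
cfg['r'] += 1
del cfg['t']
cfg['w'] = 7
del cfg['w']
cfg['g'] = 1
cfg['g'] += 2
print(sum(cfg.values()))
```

12

del 'p' → {'t': 2}
cfg['r'] = 8 → {'t': 2, 'r': 8}
cfg['r'] = 8+1 = 9 → {'t': 2, 'r': 9}
del 't' → {'r': 9}
cfg['w'] = 7 → {'r': 9, 'w': 7}
del 'w' → {'r': 9}
cfg['g'] = 1 → {'r': 9, 'g': 1}
cfg['g'] = 1+2 = 3 → {'r': 9, 'g': 3}
sum of values = 12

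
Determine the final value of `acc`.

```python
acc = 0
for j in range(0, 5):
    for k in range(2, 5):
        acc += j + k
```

j=0,k=2: acc = 0+2 = 2
j=0,k=3: acc = 2+3 = 5
j=0,k=4: acc = 5+4 = 9
j=1,k=2: acc = 9+3 = 12
j=1,k=3: acc = 12+4 = 16
j=1,k=4: acc = 16+5 = 21
j=2,k=2: acc = 21+4 = 25
j=2,k=3: acc = 25+5 = 30
j=2,k=4: acc = 30+6 = 36
j=3,k=2: acc = 36+5 = 41
j=3,k=3: acc = 41+6 = 47
j=3,k=4: acc = 47+7 = 54
j=4,k=2: acc = 54+6 = 60
j=4,k=3: acc = 60+7 = 67
j=4,k=4: acc = 67+8 = 75

75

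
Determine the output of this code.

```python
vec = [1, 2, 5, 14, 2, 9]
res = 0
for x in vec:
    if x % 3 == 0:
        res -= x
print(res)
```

x=1: not %3==0
x=2: not %3==0
x=5: not %3==0
x=14: not %3==0
x=2: not %3==0
x=9: %3==0, res = 0-9 = -9

-9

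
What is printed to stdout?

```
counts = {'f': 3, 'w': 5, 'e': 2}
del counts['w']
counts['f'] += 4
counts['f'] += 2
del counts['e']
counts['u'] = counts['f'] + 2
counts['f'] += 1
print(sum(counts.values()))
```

del 'w' → {'f': 3, 'e': 2}
counts['f'] = 3+4 = 7 → {'f': 7, 'e': 2}
counts['f'] = 7+2 = 9 → {'f': 9, 'e': 2}
del 'e' → {'f': 9}
counts['u'] = counts['f']+2 = 11 → {'f': 9, 'u': 11}
counts['f'] = 9+1 = 10 → {'f': 10, 'u': 11}
sum of values = 21

21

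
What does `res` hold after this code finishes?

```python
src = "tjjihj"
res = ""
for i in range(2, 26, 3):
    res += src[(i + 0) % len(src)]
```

'jjjjjjjj'

i=2: add src[2]='j' → 'j'
i=5: add src[5]='j' → 'jj'
i=8: add src[2]='j' → 'jjj'
i=11: add src[5]='j' → 'jjjj'
i=14: add src[2]='j' → 'jjjjj'
i=17: add src[5]='j' → 'jjjjjj'
i=20: add src[2]='j' → 'jjjjjjj'
i=23: add src[5]='j' → 'jjjjjjjj'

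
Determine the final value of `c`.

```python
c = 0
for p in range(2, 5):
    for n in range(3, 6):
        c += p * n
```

108

p=2,n=3: c = 0+6 = 6
p=2,n=4: c = 6+8 = 14
p=2,n=5: c = 14+10 = 24
p=3,n=3: c = 24+9 = 33
p=3,n=4: c = 33+12 = 45
p=3,n=5: c = 45+15 = 60
p=4,n=3: c = 60+12 = 72
p=4,n=4: c = 72+16 = 88
p=4,n=5: c = 88+20 = 108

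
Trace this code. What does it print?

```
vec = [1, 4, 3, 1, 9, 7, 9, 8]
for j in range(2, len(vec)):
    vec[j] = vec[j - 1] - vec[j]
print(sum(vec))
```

j=2: vec[2] = 4-3 = 1 → [1, 4, 1, 1, 9, 7, 9, 8]
j=3: vec[3] = 1-1 = 0 → [1, 4, 1, 0, 9, 7, 9, 8]
j=4: vec[4] = 0-9 = -9 → [1, 4, 1, 0, -9, 7, 9, 8]
j=5: vec[5] = (-9)-7 = -16 → [1, 4, 1, 0, -9, -16, 9, 8]
j=6: vec[6] = (-16)-9 = -25 → [1, 4, 1, 0, -9, -16, -25, 8]
j=7: vec[7] = (-25)-8 = -33 → [1, 4, 1, 0, -9, -16, -25, -33]
sum = -77

-77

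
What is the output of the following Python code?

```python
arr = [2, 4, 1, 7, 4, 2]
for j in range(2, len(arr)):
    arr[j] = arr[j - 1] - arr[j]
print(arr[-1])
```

j=2: arr[2] = 4-1 = 3 → [2, 4, 3, 7, 4, 2]
j=3: arr[3] = 3-7 = -4 → [2, 4, 3, -4, 4, 2]
j=4: arr[4] = (-4)-4 = -8 → [2, 4, 3, -4, -8, 2]
j=5: arr[5] = (-8)-2 = -10 → [2, 4, 3, -4, -8, -10]

-10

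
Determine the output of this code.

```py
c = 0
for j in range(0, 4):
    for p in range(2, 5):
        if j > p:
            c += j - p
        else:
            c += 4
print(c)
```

j=0,p=2: not 0>2, c = 0+4 = 4
j=0,p=3: not 0>3, c = 4+4 = 8
j=0,p=4: not 0>4, c = 8+4 = 12
j=1,p=2: not 1>2, c = 12+4 = 16
j=1,p=3: not 1>3, c = 16+4 = 20
j=1,p=4: not 1>4, c = 20+4 = 24
j=2,p=2: not 2>2, c = 24+4 = 28
j=2,p=3: not 2>3, c = 28+4 = 32
j=2,p=4: not 2>4, c = 32+4 = 36
j=3,p=2: 3>2, c = 36+1 = 37
j=3,p=3: not 3>3, c = 37+4 = 41
j=3,p=4: not 3>4, c = 41+4 = 45

45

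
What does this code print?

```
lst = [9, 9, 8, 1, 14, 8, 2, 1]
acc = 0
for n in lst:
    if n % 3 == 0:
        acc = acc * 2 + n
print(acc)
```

n=9: %3==0, acc = 0*2+9 = 9
n=9: %3==0, acc = 9*2+9 = 27
n=8: not %3==0
n=1: not %3==0
n=14: not %3==0
n=8: not %3==0
n=2: not %3==0
n=1: not %3==0

27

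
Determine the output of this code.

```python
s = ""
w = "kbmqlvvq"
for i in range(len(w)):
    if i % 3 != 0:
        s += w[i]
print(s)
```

bmlvq

i=0: skip
i=1: add 'b' → 'b'
i=2: add 'm' → 'bm'
i=3: skip
i=4: add 'l' → 'bml'
i=5: add 'v' → 'bmlv'
i=6: skip
i=7: add 'q' → 'bmlvq'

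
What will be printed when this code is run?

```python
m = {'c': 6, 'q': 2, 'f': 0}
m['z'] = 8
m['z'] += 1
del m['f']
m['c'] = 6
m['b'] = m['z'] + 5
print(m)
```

m['z'] = 8 → {'c': 6, 'q': 2, 'f': 0, 'z': 8}
m['z'] = 8+1 = 9 → {'c': 6, 'q': 2, 'f': 0, 'z': 9}
del 'f' → {'c': 6, 'q': 2, 'z': 9}
m['c'] = 6 → {'c': 6, 'q': 2, 'z': 9}
m['b'] = m['z']+5 = 14 → {'c': 6, 'q': 2, 'z': 9, 'b': 14}

{'c': 6, 'q': 2, 'z': 9, 'b': 14}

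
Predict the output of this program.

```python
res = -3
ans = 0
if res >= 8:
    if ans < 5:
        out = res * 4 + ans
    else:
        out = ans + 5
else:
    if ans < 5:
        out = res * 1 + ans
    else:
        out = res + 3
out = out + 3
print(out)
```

res=-3, ans=0
res >= 8 is False; ans < 5 is True
→ out = res * 1 + ans = -3
out = (-3)+3 = 0

0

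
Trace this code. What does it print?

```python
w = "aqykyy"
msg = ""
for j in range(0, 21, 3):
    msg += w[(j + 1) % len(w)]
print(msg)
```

qyqyqyq

j=0: add w[1]='q' → 'q'
j=3: add w[4]='y' → 'qy'
j=6: add w[1]='q' → 'qyq'
j=9: add w[4]='y' → 'qyqy'
j=12: add w[1]='q' → 'qyqyq'
j=15: add w[4]='y' → 'qyqyqy'
j=18: add w[1]='q' → 'qyqyqyq'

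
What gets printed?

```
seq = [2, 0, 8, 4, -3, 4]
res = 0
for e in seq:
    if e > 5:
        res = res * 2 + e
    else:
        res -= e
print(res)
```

e=2: not >5, res = 0-2 = -2
e=0: not >5, res = (-2)-0 = -2
e=8: >5, res = (-2)*2+8 = 4
e=4: not >5, res = 4-4 = 0
e=-3: not >5, res = 0-(-3) = 3
e=4: not >5, res = 3-4 = -1

-1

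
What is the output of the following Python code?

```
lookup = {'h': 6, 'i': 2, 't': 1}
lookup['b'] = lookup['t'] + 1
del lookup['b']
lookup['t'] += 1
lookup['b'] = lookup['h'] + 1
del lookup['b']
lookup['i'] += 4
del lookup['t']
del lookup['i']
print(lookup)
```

{'h': 6}

lookup['b'] = lookup['t']+1 = 2 → {'h': 6, 'i': 2, 't': 1, 'b': 2}
del 'b' → {'h': 6, 'i': 2, 't': 1}
lookup['t'] = 1+1 = 2 → {'h': 6, 'i': 2, 't': 2}
lookup['b'] = lookup['h']+1 = 7 → {'h': 6, 'i': 2, 't': 2, 'b': 7}
del 'b' → {'h': 6, 'i': 2, 't': 2}
lookup['i'] = 2+4 = 6 → {'h': 6, 'i': 6, 't': 2}
del 't' → {'h': 6, 'i': 6}
del 'i' → {'h': 6}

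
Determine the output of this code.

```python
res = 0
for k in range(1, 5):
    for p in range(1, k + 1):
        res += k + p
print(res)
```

50

k=1,p=1: res = 0+2 = 2
k=2,p=1: res = 2+3 = 5
k=2,p=2: res = 5+4 = 9
k=3,p=1: res = 9+4 = 13
k=3,p=2: res = 13+5 = 18
k=3,p=3: res = 18+6 = 24
k=4,p=1: res = 24+5 = 29
k=4,p=2: res = 29+6 = 35
k=4,p=3: res = 35+7 = 42
k=4,p=4: res = 42+8 = 50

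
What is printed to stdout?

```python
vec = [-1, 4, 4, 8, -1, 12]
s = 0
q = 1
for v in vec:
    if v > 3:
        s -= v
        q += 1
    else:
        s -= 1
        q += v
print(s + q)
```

v=-1: not >3, s = 0-1 = -1; q=0
v=4: >3, s = (-1)-4 = -5; q=1
v=4: >3, s = (-5)-4 = -9; q=2
v=8: >3, s = (-9)-8 = -17; q=3
v=-1: not >3, s = (-17)-1 = -18; q=2
v=12: >3, s = (-18)-12 = -30; q=3
s+q = (-30)+3 = -27

-27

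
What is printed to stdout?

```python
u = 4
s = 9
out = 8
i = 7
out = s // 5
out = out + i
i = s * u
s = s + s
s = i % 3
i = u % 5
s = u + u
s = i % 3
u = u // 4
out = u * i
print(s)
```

out = 9//5 = 1
out = 1+7 = 8
i = 9*4 = 36
s = 9+9 = 18
s = 36%3 = 0
i = 4%5 = 4
s = 4+4 = 8
s = 4%3 = 1
u = 4//4 = 1
out = 1*4 = 4

1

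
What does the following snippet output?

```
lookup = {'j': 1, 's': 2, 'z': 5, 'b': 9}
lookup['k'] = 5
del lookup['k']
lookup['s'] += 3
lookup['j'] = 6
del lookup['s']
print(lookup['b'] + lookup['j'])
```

lookup['k'] = 5 → {'j': 1, 's': 2, 'z': 5, 'b': 9, 'k': 5}
del 'k' → {'j': 1, 's': 2, 'z': 5, 'b': 9}
lookup['s'] = 2+3 = 5 → {'j': 1, 's': 5, 'z': 5, 'b': 9}
lookup['j'] = 6 → {'j': 6, 's': 5, 'z': 5, 'b': 9}
del 's' → {'j': 6, 'z': 5, 'b': 9}
lookup['b']+lookup['j'] = 9+6 = 15

15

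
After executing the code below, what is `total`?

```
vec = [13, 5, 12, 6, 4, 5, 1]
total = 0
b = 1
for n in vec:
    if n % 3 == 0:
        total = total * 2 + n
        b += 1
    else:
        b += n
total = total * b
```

n=13: not %3==0; b=14
n=5: not %3==0; b=19
n=12: %3==0, total = 0*2+12 = 12; b=20
n=6: %3==0, total = 12*2+6 = 30; b=21
n=4: not %3==0; b=25
n=5: not %3==0; b=30
n=1: not %3==0; b=31
total*b = 30*31 = 930

930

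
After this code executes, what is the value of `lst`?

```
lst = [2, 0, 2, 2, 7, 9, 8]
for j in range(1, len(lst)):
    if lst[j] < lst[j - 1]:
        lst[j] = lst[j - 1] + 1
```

j=1: 0<2, lst[1] = 2+1 = 3 → [2, 3, 2, 2, 7, 9, 8]
j=2: 2<3, lst[2] = 3+1 = 4 → [2, 3, 4, 2, 7, 9, 8]
j=3: 2<4, lst[3] = 4+1 = 5 → [2, 3, 4, 5, 7, 9, 8]
j=4: 7>=5, unchanged → [2, 3, 4, 5, 7, 9, 8]
j=5: 9>=7, unchanged → [2, 3, 4, 5, 7, 9, 8]
j=6: 8<9, lst[6] = 9+1 = 10 → [2, 3, 4, 5, 7, 9, 10]

[2, 3, 4, 5, 7, 9, 10]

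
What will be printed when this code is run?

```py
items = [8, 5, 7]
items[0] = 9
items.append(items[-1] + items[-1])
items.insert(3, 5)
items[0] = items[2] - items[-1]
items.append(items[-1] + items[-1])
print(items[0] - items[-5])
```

items[0] = 9 → [9, 5, 7]
append items[-1]+items[-1] = 7+7 = 14 → [9, 5, 7, 14]
insert 5 at 3 → [9, 5, 7, 5, 14]
items[0] = items[2]-items[-1] = 7-14 = -7 → [-7, 5, 7, 5, 14]
append items[-1]+items[-1] = 14+14 = 28 → [-7, 5, 7, 5, 14, 28]
items[0]-items[-5] = (-7)-5 = -12

-12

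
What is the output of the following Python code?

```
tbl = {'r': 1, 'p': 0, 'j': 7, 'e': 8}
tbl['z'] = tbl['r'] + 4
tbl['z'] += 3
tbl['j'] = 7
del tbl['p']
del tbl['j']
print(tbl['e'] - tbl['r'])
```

tbl['z'] = tbl['r']+4 = 5 → {'r': 1, 'p': 0, 'j': 7, 'e': 8, 'z': 5}
tbl['z'] = 5+3 = 8 → {'r': 1, 'p': 0, 'j': 7, 'e': 8, 'z': 8}
tbl['j'] = 7 → {'r': 1, 'p': 0, 'j': 7, 'e': 8, 'z': 8}
del 'p' → {'r': 1, 'j': 7, 'e': 8, 'z': 8}
del 'j' → {'r': 1, 'e': 8, 'z': 8}
tbl['e']-tbl['r'] = 8-1 = 7

7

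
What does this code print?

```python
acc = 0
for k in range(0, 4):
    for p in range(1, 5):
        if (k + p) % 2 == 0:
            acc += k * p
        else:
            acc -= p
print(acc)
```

8

k=0,p=1: odd sum, acc = 0-1 = -1
k=0,p=2: even sum, acc = (-1)+0 = -1
k=0,p=3: odd sum, acc = (-1)-3 = -4
k=0,p=4: even sum, acc = (-4)+0 = -4
k=1,p=1: even sum, acc = (-4)+1 = -3
k=1,p=2: odd sum, acc = (-3)-2 = -5
k=1,p=3: even sum, acc = (-5)+3 = -2
k=1,p=4: odd sum, acc = (-2)-4 = -6
k=2,p=1: odd sum, acc = (-6)-1 = -7
k=2,p=2: even sum, acc = (-7)+4 = -3
k=2,p=3: odd sum, acc = (-3)-3 = -6
k=2,p=4: even sum, acc = (-6)+8 = 2
k=3,p=1: even sum, acc = 2+3 = 5
k=3,p=2: odd sum, acc = 5-2 = 3
k=3,p=3: even sum, acc = 3+9 = 12
k=3,p=4: odd sum, acc = 12-4 = 8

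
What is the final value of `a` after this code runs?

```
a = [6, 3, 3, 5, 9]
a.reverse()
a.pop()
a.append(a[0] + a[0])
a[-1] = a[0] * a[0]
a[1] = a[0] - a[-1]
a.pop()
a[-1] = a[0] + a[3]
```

reverse → [9, 5, 3, 3, 6]
pop() removes 6 → [9, 5, 3, 3]
append a[0]+a[0] = 9+9 = 18 → [9, 5, 3, 3, 18]
a[-1] = a[0]*a[0] = 9*9 = 81 → [9, 5, 3, 3, 81]
a[1] = a[0]-a[-1] = 9-81 = -72 → [9, -72, 3, 3, 81]
pop() removes 81 → [9, -72, 3, 3]
a[-1] = a[0]+a[3] = 9+3 = 12 → [9, -72, 3, 12]

[9, -72, 3, 12]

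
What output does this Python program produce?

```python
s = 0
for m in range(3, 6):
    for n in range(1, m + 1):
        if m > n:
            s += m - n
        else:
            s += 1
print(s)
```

22

m=3,n=1: 3>1, s = 0+2 = 2
m=3,n=2: 3>2, s = 2+1 = 3
m=3,n=3: not 3>3, s = 3+1 = 4
m=4,n=1: 4>1, s = 4+3 = 7
m=4,n=2: 4>2, s = 7+2 = 9
m=4,n=3: 4>3, s = 9+1 = 10
m=4,n=4: not 4>4, s = 10+1 = 11
m=5,n=1: 5>1, s = 11+4 = 15
m=5,n=2: 5>2, s = 15+3 = 18
m=5,n=3: 5>3, s = 18+2 = 20
m=5,n=4: 5>4, s = 20+1 = 21
m=5,n=5: not 5>5, s = 21+1 = 22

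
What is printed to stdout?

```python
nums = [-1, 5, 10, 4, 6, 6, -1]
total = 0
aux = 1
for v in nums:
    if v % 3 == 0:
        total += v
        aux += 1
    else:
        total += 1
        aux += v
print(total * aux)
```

v=-1: not %3==0, total = 0+1 = 1; aux=0
v=5: not %3==0, total = 1+1 = 2; aux=5
v=10: not %3==0, total = 2+1 = 3; aux=15
v=4: not %3==0, total = 3+1 = 4; aux=19
v=6: %3==0, total = 4+6 = 10; aux=20
v=6: %3==0, total = 10+6 = 16; aux=21
v=-1: not %3==0, total = 16+1 = 17; aux=20
total*aux = 17*20 = 340

340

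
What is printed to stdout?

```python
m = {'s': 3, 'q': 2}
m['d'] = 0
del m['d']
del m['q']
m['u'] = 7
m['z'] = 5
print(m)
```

m['d'] = 0 → {'s': 3, 'q': 2, 'd': 0}
del 'd' → {'s': 3, 'q': 2}
del 'q' → {'s': 3}
m['u'] = 7 → {'s': 3, 'u': 7}
m['z'] = 5 → {'s': 3, 'u': 7, 'z': 5}

{'s': 3, 'u': 7, 'z': 5}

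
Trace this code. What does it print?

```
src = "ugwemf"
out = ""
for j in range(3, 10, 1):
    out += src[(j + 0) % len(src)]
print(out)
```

emfugwe

j=3: add src[3]='e' → 'e'
j=4: add src[4]='m' → 'em'
j=5: add src[5]='f' → 'emf'
j=6: add src[0]='u' → 'emfu'
j=7: add src[1]='g' → 'emfug'
j=8: add src[2]='w' → 'emfugw'
j=9: add src[3]='e' → 'emfugwe'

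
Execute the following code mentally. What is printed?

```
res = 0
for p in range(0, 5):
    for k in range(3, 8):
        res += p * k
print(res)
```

p=0,k=3: res = 0+0 = 0
p=0,k=4: res = 0+0 = 0
p=0,k=5: res = 0+0 = 0
p=0,k=6: res = 0+0 = 0
p=0,k=7: res = 0+0 = 0
p=1,k=3: res = 0+3 = 3
p=1,k=4: res = 3+4 = 7
p=1,k=5: res = 7+5 = 12
p=1,k=6: res = 12+6 = 18
p=1,k=7: res = 18+7 = 25
p=2,k=3: res = 25+6 = 31
p=2,k=4: res = 31+8 = 39
p=2,k=5: res = 39+10 = 49
p=2,k=6: res = 49+12 = 61
p=2,k=7: res = 61+14 = 75
p=3,k=3: res = 75+9 = 84
p=3,k=4: res = 84+12 = 96
p=3,k=5: res = 96+15 = 111
p=3,k=6: res = 111+18 = 129
p=3,k=7: res = 129+21 = 150
p=4,k=3: res = 150+12 = 162
p=4,k=4: res = 162+16 = 178
p=4,k=5: res = 178+20 = 198
p=4,k=6: res = 198+24 = 222
p=4,k=7: res = 222+28 = 250

250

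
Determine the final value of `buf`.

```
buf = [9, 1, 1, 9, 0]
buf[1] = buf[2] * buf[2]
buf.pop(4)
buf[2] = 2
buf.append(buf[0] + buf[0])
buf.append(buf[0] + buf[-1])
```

buf[1] = buf[2]*buf[2] = 1*1 = 1 → [9, 1, 1, 9, 0]
pop(4) removes 0 → [9, 1, 1, 9]
buf[2] = 2 → [9, 1, 2, 9]
append buf[0]+buf[0] = 9+9 = 18 → [9, 1, 2, 9, 18]
append buf[0]+buf[-1] = 9+18 = 27 → [9, 1, 2, 9, 18, 27]

[9, 1, 2, 9, 18, 27]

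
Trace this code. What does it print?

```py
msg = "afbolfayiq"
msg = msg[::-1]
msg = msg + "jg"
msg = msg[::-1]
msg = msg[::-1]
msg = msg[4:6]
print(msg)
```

fl

reverse → 'qiyaflobfa'
+ 'jg' → 'qiyaflobfajg'
reverse → 'gjafbolfayiq'
reverse → 'qiyaflobfajg'
slice [4:6] → 'fl'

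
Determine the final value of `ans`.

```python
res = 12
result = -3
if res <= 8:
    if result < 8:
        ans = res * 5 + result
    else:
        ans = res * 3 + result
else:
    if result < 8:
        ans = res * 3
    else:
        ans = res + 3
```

36

res=12, result=-3
res <= 8 is False; result < 8 is True
→ ans = res * 3 = 36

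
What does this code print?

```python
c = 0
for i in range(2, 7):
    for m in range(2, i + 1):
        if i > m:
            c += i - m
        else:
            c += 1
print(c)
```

i=2,m=2: not 2>2, c = 0+1 = 1
i=3,m=2: 3>2, c = 1+1 = 2
i=3,m=3: not 3>3, c = 2+1 = 3
i=4,m=2: 4>2, c = 3+2 = 5
i=4,m=3: 4>3, c = 5+1 = 6
i=4,m=4: not 4>4, c = 6+1 = 7
i=5,m=2: 5>2, c = 7+3 = 10
i=5,m=3: 5>3, c = 10+2 = 12
i=5,m=4: 5>4, c = 12+1 = 13
i=5,m=5: not 5>5, c = 13+1 = 14
i=6,m=2: 6>2, c = 14+4 = 18
i=6,m=3: 6>3, c = 18+3 = 21
i=6,m=4: 6>4, c = 21+2 = 23
i=6,m=5: 6>5, c = 23+1 = 24
i=6,m=6: not 6>6, c = 24+1 = 25

25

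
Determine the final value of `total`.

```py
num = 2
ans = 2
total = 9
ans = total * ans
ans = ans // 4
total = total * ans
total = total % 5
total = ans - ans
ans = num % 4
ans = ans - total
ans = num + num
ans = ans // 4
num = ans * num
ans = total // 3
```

0

ans = 9*2 = 18
ans = 18//4 = 4
total = 9*4 = 36
total = 36%5 = 1
total = 4-4 = 0
ans = 2%4 = 2
ans = 2-0 = 2
ans = 2+2 = 4
ans = 4//4 = 1
num = 1*2 = 2
ans = 0//3 = 0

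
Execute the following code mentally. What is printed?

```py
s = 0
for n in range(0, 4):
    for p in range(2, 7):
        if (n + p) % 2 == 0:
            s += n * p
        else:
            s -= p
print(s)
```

16

n=0,p=2: even sum, s = 0+0 = 0
n=0,p=3: odd sum, s = 0-3 = -3
n=0,p=4: even sum, s = (-3)+0 = -3
n=0,p=5: odd sum, s = (-3)-5 = -8
n=0,p=6: even sum, s = (-8)+0 = -8
n=1,p=2: odd sum, s = (-8)-2 = -10
n=1,p=3: even sum, s = (-10)+3 = -7
n=1,p=4: odd sum, s = (-7)-4 = -11
n=1,p=5: even sum, s = (-11)+5 = -6
n=1,p=6: odd sum, s = (-6)-6 = -12
n=2,p=2: even sum, s = (-12)+4 = -8
n=2,p=3: odd sum, s = (-8)-3 = -11
n=2,p=4: even sum, s = (-11)+8 = -3
n=2,p=5: odd sum, s = (-3)-5 = -8
n=2,p=6: even sum, s = (-8)+12 = 4
n=3,p=2: odd sum, s = 4-2 = 2
n=3,p=3: even sum, s = 2+9 = 11
n=3,p=4: odd sum, s = 11-4 = 7
n=3,p=5: even sum, s = 7+15 = 22
n=3,p=6: odd sum, s = 22-6 = 16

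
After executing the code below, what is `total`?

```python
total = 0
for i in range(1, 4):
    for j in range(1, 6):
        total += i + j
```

i=1,j=1: total = 0+2 = 2
i=1,j=2: total = 2+3 = 5
i=1,j=3: total = 5+4 = 9
i=1,j=4: total = 9+5 = 14
i=1,j=5: total = 14+6 = 20
i=2,j=1: total = 20+3 = 23
i=2,j=2: total = 23+4 = 27
i=2,j=3: total = 27+5 = 32
i=2,j=4: total = 32+6 = 38
i=2,j=5: total = 38+7 = 45
i=3,j=1: total = 45+4 = 49
i=3,j=2: total = 49+5 = 54
i=3,j=3: total = 54+6 = 60
i=3,j=4: total = 60+7 = 67
i=3,j=5: total = 67+8 = 75

75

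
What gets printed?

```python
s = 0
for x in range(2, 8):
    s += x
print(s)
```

x=2: s = 0+2 = 2
x=3: s = 2+3 = 5
x=4: s = 5+4 = 9
x=5: s = 9+5 = 14
x=6: s = 14+6 = 20
x=7: s = 20+7 = 27

27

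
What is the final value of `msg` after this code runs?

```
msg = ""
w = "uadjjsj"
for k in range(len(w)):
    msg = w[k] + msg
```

'jsjjdau'

k=0: prepend 'u' → 'u'
k=1: prepend 'a' → 'au'
k=2: prepend 'd' → 'dau'
k=3: prepend 'j' → 'jdau'
k=4: prepend 'j' → 'jjdau'
k=5: prepend 's' → 'sjjdau'
k=6: prepend 'j' → 'jsjjdau'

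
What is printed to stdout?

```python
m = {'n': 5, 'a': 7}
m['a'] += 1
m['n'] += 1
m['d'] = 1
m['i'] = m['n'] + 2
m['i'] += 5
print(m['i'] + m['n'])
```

19

m['a'] = 7+1 = 8 → {'n': 5, 'a': 8}
m['n'] = 5+1 = 6 → {'n': 6, 'a': 8}
m['d'] = 1 → {'n': 6, 'a': 8, 'd': 1}
m['i'] = m['n']+2 = 8 → {'n': 6, 'a': 8, 'd': 1, 'i': 8}
m['i'] = 8+5 = 13 → {'n': 6, 'a': 8, 'd': 1, 'i': 13}
m['i']+m['n'] = 13+6 = 19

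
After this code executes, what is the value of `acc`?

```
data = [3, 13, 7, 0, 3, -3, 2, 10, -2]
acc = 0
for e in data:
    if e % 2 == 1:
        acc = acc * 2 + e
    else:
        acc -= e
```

173

e=3: odd, acc = 0*2+3 = 3
e=13: odd, acc = 3*2+13 = 19
e=7: odd, acc = 19*2+7 = 45
e=0: not odd, acc = 45-0 = 45
e=3: odd, acc = 45*2+3 = 93
e=-3: odd, acc = 93*2+(-3) = 183
e=2: not odd, acc = 183-2 = 181
e=10: not odd, acc = 181-10 = 171
e=-2: not odd, acc = 171-(-2) = 173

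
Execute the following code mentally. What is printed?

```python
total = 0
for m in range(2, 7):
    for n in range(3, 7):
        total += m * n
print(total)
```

m=2,n=3: total = 0+6 = 6
m=2,n=4: total = 6+8 = 14
m=2,n=5: total = 14+10 = 24
m=2,n=6: total = 24+12 = 36
m=3,n=3: total = 36+9 = 45
m=3,n=4: total = 45+12 = 57
m=3,n=5: total = 57+15 = 72
m=3,n=6: total = 72+18 = 90
m=4,n=3: total = 90+12 = 102
m=4,n=4: total = 102+16 = 118
m=4,n=5: total = 118+20 = 138
m=4,n=6: total = 138+24 = 162
m=5,n=3: total = 162+15 = 177
m=5,n=4: total = 177+20 = 197
m=5,n=5: total = 197+25 = 222
m=5,n=6: total = 222+30 = 252
m=6,n=3: total = 252+18 = 270
m=6,n=4: total = 270+24 = 294
m=6,n=5: total = 294+30 = 324
m=6,n=6: total = 324+36 = 360

360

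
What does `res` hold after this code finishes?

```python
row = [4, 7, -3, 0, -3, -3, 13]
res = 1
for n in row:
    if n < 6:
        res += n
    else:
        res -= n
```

n=4: <6, res = 1+4 = 5
n=7: not <6, res = 5-7 = -2
n=-3: <6, res = (-2)+(-3) = -5
n=0: <6, res = (-5)+0 = -5
n=-3: <6, res = (-5)+(-3) = -8
n=-3: <6, res = (-8)+(-3) = -11
n=13: not <6, res = (-11)-13 = -24

-24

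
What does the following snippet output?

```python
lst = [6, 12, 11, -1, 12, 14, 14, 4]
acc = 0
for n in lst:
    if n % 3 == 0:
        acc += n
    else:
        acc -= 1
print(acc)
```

n=6: %3==0, acc = 0+6 = 6
n=12: %3==0, acc = 6+12 = 18
n=11: not %3==0, acc = 18-1 = 17
n=-1: not %3==0, acc = 17-1 = 16
n=12: %3==0, acc = 16+12 = 28
n=14: not %3==0, acc = 28-1 = 27
n=14: not %3==0, acc = 27-1 = 26
n=4: not %3==0, acc = 26-1 = 25

25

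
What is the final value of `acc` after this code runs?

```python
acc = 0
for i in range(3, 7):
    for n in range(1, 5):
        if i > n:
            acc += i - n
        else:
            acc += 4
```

i=3,n=1: 3>1, acc = 0+2 = 2
i=3,n=2: 3>2, acc = 2+1 = 3
i=3,n=3: not 3>3, acc = 3+4 = 7
i=3,n=4: not 3>4, acc = 7+4 = 11
i=4,n=1: 4>1, acc = 11+3 = 14
i=4,n=2: 4>2, acc = 14+2 = 16
i=4,n=3: 4>3, acc = 16+1 = 17
i=4,n=4: not 4>4, acc = 17+4 = 21
i=5,n=1: 5>1, acc = 21+4 = 25
i=5,n=2: 5>2, acc = 25+3 = 28
i=5,n=3: 5>3, acc = 28+2 = 30
i=5,n=4: 5>4, acc = 30+1 = 31
i=6,n=1: 6>1, acc = 31+5 = 36
i=6,n=2: 6>2, acc = 36+4 = 40
i=6,n=3: 6>3, acc = 40+3 = 43
i=6,n=4: 6>4, acc = 43+2 = 45

45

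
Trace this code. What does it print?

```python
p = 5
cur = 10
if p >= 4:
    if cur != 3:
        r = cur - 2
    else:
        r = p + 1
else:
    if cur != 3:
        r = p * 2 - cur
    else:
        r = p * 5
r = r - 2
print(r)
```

6

p=5, cur=10
p >= 4 is True; cur != 3 is True
→ r = cur - 2 = 8
r = 8-2 = 6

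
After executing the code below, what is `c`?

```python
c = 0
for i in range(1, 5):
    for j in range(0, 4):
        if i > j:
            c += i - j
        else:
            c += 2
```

32

i=1,j=0: 1>0, c = 0+1 = 1
i=1,j=1: not 1>1, c = 1+2 = 3
i=1,j=2: not 1>2, c = 3+2 = 5
i=1,j=3: not 1>3, c = 5+2 = 7
i=2,j=0: 2>0, c = 7+2 = 9
i=2,j=1: 2>1, c = 9+1 = 10
i=2,j=2: not 2>2, c = 10+2 = 12
i=2,j=3: not 2>3, c = 12+2 = 14
i=3,j=0: 3>0, c = 14+3 = 17
i=3,j=1: 3>1, c = 17+2 = 19
i=3,j=2: 3>2, c = 19+1 = 20
i=3,j=3: not 3>3, c = 20+2 = 22
i=4,j=0: 4>0, c = 22+4 = 26
i=4,j=1: 4>1, c = 26+3 = 29
i=4,j=2: 4>2, c = 29+2 = 31
i=4,j=3: 4>3, c = 31+1 = 32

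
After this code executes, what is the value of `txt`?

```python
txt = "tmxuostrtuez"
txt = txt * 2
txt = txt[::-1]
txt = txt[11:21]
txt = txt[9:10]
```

'u'

repeat ×2 → 'tmxuostrtueztmxuostrtuez'
reverse → 'zeutrtsouxmtzeutrtsouxmt'
slice [11:21] → 'tzeutrtsou'
slice [9:10] → 'u'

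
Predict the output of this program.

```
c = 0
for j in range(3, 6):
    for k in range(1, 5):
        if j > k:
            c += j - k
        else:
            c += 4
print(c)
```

j=3,k=1: 3>1, c = 0+2 = 2
j=3,k=2: 3>2, c = 2+1 = 3
j=3,k=3: not 3>3, c = 3+4 = 7
j=3,k=4: not 3>4, c = 7+4 = 11
j=4,k=1: 4>1, c = 11+3 = 14
j=4,k=2: 4>2, c = 14+2 = 16
j=4,k=3: 4>3, c = 16+1 = 17
j=4,k=4: not 4>4, c = 17+4 = 21
j=5,k=1: 5>1, c = 21+4 = 25
j=5,k=2: 5>2, c = 25+3 = 28
j=5,k=3: 5>3, c = 28+2 = 30
j=5,k=4: 5>4, c = 30+1 = 31

31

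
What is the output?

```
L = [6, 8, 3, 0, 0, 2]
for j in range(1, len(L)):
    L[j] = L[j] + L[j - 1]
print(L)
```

j=1: L[1] = 8+6 = 14 → [6, 14, 3, 0, 0, 2]
j=2: L[2] = 3+14 = 17 → [6, 14, 17, 0, 0, 2]
j=3: L[3] = 0+17 = 17 → [6, 14, 17, 17, 0, 2]
j=4: L[4] = 0+17 = 17 → [6, 14, 17, 17, 17, 2]
j=5: L[5] = 2+17 = 19 → [6, 14, 17, 17, 17, 19]

[6, 14, 17, 17, 17, 19]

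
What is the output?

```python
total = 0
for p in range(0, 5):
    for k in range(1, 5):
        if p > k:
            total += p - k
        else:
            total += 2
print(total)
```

38

p=0,k=1: not 0>1, total = 0+2 = 2
p=0,k=2: not 0>2, total = 2+2 = 4
p=0,k=3: not 0>3, total = 4+2 = 6
p=0,k=4: not 0>4, total = 6+2 = 8
p=1,k=1: not 1>1, total = 8+2 = 10
p=1,k=2: not 1>2, total = 10+2 = 12
p=1,k=3: not 1>3, total = 12+2 = 14
p=1,k=4: not 1>4, total = 14+2 = 16
p=2,k=1: 2>1, total = 16+1 = 17
p=2,k=2: not 2>2, total = 17+2 = 19
p=2,k=3: not 2>3, total = 19+2 = 21
p=2,k=4: not 2>4, total = 21+2 = 23
p=3,k=1: 3>1, total = 23+2 = 25
p=3,k=2: 3>2, total = 25+1 = 26
p=3,k=3: not 3>3, total = 26+2 = 28
p=3,k=4: not 3>4, total = 28+2 = 30
p=4,k=1: 4>1, total = 30+3 = 33
p=4,k=2: 4>2, total = 33+2 = 35
p=4,k=3: 4>3, total = 35+1 = 36
p=4,k=4: not 4>4, total = 36+2 = 38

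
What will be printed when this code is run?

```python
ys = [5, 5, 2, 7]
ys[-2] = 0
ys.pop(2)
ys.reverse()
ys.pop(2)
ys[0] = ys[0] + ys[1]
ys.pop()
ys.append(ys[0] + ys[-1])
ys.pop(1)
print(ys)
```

[12]

ys[-2] = 0 → [5, 5, 0, 7]
pop(2) removes 0 → [5, 5, 7]
reverse → [7, 5, 5]
pop(2) removes 5 → [7, 5]
ys[0] = ys[0]+ys[1] = 7+5 = 12 → [12, 5]
pop() removes 5 → [12]
append ys[0]+ys[-1] = 12+12 = 24 → [12, 24]
pop(1) removes 24 → [12]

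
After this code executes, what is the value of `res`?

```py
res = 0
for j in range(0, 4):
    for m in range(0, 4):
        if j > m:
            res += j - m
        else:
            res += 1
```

20

j=0,m=0: not 0>0, res = 0+1 = 1
j=0,m=1: not 0>1, res = 1+1 = 2
j=0,m=2: not 0>2, res = 2+1 = 3
j=0,m=3: not 0>3, res = 3+1 = 4
j=1,m=0: 1>0, res = 4+1 = 5
j=1,m=1: not 1>1, res = 5+1 = 6
j=1,m=2: not 1>2, res = 6+1 = 7
j=1,m=3: not 1>3, res = 7+1 = 8
j=2,m=0: 2>0, res = 8+2 = 10
j=2,m=1: 2>1, res = 10+1 = 11
j=2,m=2: not 2>2, res = 11+1 = 12
j=2,m=3: not 2>3, res = 12+1 = 13
j=3,m=0: 3>0, res = 13+3 = 16
j=3,m=1: 3>1, res = 16+2 = 18
j=3,m=2: 3>2, res = 18+1 = 19
j=3,m=3: not 3>3, res = 19+1 = 20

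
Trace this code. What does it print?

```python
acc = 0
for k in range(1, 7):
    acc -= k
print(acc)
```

k=1: acc = 0-1 = -1
k=2: acc = (-1)-2 = -3
k=3: acc = (-3)-3 = -6
k=4: acc = (-6)-4 = -10
k=5: acc = (-10)-5 = -15
k=6: acc = (-15)-6 = -21

-21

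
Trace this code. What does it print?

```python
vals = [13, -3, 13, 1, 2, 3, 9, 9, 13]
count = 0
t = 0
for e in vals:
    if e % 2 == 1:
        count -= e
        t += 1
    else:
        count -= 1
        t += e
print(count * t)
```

e=13: odd, count = 0-13 = -13; t=1
e=-3: odd, count = (-13)-(-3) = -10; t=2
e=13: odd, count = (-10)-13 = -23; t=3
e=1: odd, count = (-23)-1 = -24; t=4
e=2: not odd, count = (-24)-1 = -25; t=6
e=3: odd, count = (-25)-3 = -28; t=7
e=9: odd, count = (-28)-9 = -37; t=8
e=9: odd, count = (-37)-9 = -46; t=9
e=13: odd, count = (-46)-13 = -59; t=10
count*t = (-59)*10 = -590

-590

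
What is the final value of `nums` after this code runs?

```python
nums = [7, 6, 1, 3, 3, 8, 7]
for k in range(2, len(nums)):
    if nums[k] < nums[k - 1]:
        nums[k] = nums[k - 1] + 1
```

k=2: 1<6, nums[2] = 6+1 = 7 → [7, 6, 7, 3, 3, 8, 7]
k=3: 3<7, nums[3] = 7+1 = 8 → [7, 6, 7, 8, 3, 8, 7]
k=4: 3<8, nums[4] = 8+1 = 9 → [7, 6, 7, 8, 9, 8, 7]
k=5: 8<9, nums[5] = 9+1 = 10 → [7, 6, 7, 8, 9, 10, 7]
k=6: 7<10, nums[6] = 10+1 = 11 → [7, 6, 7, 8, 9, 10, 11]

[7, 6, 7, 8, 9, 10, 11]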